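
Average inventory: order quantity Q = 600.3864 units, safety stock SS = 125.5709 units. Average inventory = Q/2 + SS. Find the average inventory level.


Q/2 = 300.1932
Avg = 300.1932 + 125.5709 = 425.7641

425.7641 units


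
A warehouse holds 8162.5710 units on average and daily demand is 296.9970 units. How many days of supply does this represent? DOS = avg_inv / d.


DOS = 8162.5710 / 296.9970 = 27.4837

27.4837 days


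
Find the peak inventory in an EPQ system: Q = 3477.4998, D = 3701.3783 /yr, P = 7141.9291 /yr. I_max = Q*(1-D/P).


D/P = 0.5183
1 - D/P = 0.4817
I_max = 3477.4998 * 0.4817 = 1675.2497

1675.2497 units


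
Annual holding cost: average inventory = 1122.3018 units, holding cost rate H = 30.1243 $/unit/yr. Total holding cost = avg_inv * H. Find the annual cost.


Cost = 1122.3018 * 30.1243 = 33808.5561

33808.5561 $/yr


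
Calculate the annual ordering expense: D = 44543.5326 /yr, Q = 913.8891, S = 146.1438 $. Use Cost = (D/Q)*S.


Number of orders = D/Q = 48.7406
Cost = 48.7406 * 146.1438 = 7123.1412

7123.1412 $/yr


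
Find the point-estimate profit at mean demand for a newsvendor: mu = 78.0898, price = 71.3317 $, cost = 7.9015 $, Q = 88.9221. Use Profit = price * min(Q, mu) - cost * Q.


Sales at mu = min(88.9221, 78.0898) = 78.0898
Revenue = 71.3317 * 78.0898 = 5570.2782
Total cost = 7.9015 * 88.9221 = 702.6180
Profit = 5570.2782 - 702.6180 = 4867.6602

4867.6602 $


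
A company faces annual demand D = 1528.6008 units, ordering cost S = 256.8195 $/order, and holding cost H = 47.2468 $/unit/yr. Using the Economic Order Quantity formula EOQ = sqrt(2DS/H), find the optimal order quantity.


2*D*S = 2 * 1528.6008 * 256.8195 = 785148.9863
2*D*S/H = 16618.0352
EOQ = sqrt(16618.0352) = 128.9110

128.9110 units


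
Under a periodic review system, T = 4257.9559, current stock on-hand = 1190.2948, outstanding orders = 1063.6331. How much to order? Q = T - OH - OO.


Inventory position = OH + OO = 1190.2948 + 1063.6331 = 2253.9279
Q = 4257.9559 - 2253.9279 = 2004.0280

2004.0280 units


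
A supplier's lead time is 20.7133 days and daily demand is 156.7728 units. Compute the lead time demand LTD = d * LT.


LTD = 156.7728 * 20.7133 = 3247.2820

3247.2820 units


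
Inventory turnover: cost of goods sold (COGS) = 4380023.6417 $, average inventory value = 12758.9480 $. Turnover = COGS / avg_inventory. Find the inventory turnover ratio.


Turnover = 4380023.6417 / 12758.9480 = 343.2903

343.2903


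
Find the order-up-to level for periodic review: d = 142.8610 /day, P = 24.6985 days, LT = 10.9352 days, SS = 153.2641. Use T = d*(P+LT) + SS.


P + LT = 35.6337
d*(P+LT) = 142.8610 * 35.6337 = 5090.6660
T = 5090.6660 + 153.2641 = 5243.9301

5243.9301 units


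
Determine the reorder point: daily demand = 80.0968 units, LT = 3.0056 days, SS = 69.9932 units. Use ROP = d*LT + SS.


d*LT = 80.0968 * 3.0056 = 240.7389
ROP = 240.7389 + 69.9932 = 310.7321

310.7321 units


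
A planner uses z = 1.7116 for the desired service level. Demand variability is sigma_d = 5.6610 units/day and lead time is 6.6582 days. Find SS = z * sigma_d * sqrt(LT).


sqrt(LT) = sqrt(6.6582) = 2.5803
SS = 1.7116 * 5.6610 * 2.5803 = 25.0019

25.0019 units


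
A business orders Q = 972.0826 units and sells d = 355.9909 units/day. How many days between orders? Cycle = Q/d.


Cycle = 972.0826 / 355.9909 = 2.7306

2.7306 days


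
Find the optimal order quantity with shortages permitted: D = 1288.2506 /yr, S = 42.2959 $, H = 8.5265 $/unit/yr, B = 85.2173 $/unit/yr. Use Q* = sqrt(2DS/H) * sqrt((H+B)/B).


sqrt(2DS/H) = 113.0522
sqrt((H+B)/B) = 1.0488
Q* = 113.0522 * 1.0488 = 118.5731

118.5731 units


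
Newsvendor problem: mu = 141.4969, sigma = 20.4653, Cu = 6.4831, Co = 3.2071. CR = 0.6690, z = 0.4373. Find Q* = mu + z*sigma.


CR = Cu/(Cu+Co) = 6.4831/(6.4831+3.2071) = 0.6690
z = 0.4373
Q* = 141.4969 + 0.4373 * 20.4653 = 150.4464

150.4464 units


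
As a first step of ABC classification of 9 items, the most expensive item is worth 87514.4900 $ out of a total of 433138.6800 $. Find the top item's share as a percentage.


Top item = 87514.4900
Total = 433138.6800
Percentage = 87514.4900 / 433138.6800 * 100 = 20.2047

20.2047%


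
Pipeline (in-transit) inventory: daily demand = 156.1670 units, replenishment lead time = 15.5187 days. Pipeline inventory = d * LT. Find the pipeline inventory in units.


Pipeline = 156.1670 * 15.5187 = 2423.5088

2423.5088 units


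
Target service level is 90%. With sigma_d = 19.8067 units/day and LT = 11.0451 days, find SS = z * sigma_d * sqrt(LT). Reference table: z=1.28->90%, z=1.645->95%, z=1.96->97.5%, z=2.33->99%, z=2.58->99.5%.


From the table, SL = 90% corresponds to z = 1.28
sqrt(LT) = sqrt(11.0451) = 3.3234
SS = 1.28 * 19.8067 * 3.3234 = 84.2572

84.2572 units


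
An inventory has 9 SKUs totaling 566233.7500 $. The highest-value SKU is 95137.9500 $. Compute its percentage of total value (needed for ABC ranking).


Top item = 95137.9500
Total = 566233.7500
Percentage = 95137.9500 / 566233.7500 * 100 = 16.8019

16.8019%


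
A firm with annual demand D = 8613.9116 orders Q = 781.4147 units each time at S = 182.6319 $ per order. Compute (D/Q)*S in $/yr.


Number of orders = D/Q = 11.0235
Cost = 11.0235 * 182.6319 = 2013.2396

2013.2396 $/yr


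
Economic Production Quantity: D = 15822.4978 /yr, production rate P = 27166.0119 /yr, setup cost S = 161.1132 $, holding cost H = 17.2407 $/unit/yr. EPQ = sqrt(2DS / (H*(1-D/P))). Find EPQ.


1 - D/P = 1 - 0.5824 = 0.4176
H*(1-D/P) = 7.1991
2DS = 5098426.5051
EPQ = sqrt(708205.8987) = 841.5497

841.5497 units


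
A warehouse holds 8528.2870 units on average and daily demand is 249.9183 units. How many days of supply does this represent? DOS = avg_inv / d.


DOS = 8528.2870 / 249.9183 = 34.1243

34.1243 days


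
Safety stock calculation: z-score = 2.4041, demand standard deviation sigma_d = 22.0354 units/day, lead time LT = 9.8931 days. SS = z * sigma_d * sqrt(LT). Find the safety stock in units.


sqrt(LT) = sqrt(9.8931) = 3.1453
SS = 2.4041 * 22.0354 * 3.1453 = 166.6248

166.6248 units


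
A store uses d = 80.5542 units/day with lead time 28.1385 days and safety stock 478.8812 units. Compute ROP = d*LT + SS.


d*LT = 80.5542 * 28.1385 = 2266.6744
ROP = 2266.6744 + 478.8812 = 2745.5556

2745.5556 units


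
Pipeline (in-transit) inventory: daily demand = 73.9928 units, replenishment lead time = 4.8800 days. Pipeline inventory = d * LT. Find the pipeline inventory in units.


Pipeline = 73.9928 * 4.8800 = 361.0849

361.0849 units


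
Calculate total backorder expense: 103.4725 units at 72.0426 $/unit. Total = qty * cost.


Total = 103.4725 * 72.0426 = 7454.4279

7454.4279 $


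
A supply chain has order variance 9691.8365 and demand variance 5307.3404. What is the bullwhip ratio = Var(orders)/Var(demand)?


BW = 9691.8365 / 5307.3404 = 1.8261

1.8261


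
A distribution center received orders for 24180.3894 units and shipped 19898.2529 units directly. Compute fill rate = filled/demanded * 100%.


FR = 19898.2529 / 24180.3894 * 100 = 82.2909

82.2909%


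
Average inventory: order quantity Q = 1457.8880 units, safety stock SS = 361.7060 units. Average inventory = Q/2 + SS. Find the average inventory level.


Q/2 = 728.9440
Avg = 728.9440 + 361.7060 = 1090.6500

1090.6500 units


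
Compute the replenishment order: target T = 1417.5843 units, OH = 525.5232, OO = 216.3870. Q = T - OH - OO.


Inventory position = OH + OO = 525.5232 + 216.3870 = 741.9102
Q = 1417.5843 - 741.9102 = 675.6741

675.6741 units


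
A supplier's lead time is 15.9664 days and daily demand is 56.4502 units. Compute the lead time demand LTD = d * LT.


LTD = 56.4502 * 15.9664 = 901.3065

901.3065 units


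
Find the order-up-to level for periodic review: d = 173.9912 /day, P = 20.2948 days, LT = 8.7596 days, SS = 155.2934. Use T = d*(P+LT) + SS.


P + LT = 29.0544
d*(P+LT) = 173.9912 * 29.0544 = 5055.2099
T = 5055.2099 + 155.2934 = 5210.5033

5210.5033 units


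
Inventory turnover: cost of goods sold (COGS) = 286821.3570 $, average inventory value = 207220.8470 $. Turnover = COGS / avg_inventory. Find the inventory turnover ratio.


Turnover = 286821.3570 / 207220.8470 = 1.3841

1.3841


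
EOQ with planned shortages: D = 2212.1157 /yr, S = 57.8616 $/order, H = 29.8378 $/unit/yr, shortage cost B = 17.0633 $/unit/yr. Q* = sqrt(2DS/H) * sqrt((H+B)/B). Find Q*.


sqrt(2DS/H) = 92.6255
sqrt((H+B)/B) = 1.6579
Q* = 92.6255 * 1.6579 = 153.5645

153.5645 units


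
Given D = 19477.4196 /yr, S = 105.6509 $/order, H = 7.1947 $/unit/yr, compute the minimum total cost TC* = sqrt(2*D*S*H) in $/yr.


2*D*S*H = 29610606.7568
TC* = sqrt(29610606.7568) = 5441.5629

5441.5629 $/yr


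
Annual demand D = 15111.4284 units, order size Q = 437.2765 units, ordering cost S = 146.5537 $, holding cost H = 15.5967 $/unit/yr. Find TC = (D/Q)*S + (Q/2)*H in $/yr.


Ordering cost = D*S/Q = 5064.6119
Holding cost = Q*H/2 = 3410.0352
TC = 5064.6119 + 3410.0352 = 8474.6470

8474.6470 $/yr


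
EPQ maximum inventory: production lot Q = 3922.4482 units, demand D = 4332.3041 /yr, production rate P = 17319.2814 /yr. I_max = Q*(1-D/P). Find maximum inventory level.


D/P = 0.2501
1 - D/P = 0.7499
I_max = 3922.4482 * 0.7499 = 2941.2736

2941.2736 units


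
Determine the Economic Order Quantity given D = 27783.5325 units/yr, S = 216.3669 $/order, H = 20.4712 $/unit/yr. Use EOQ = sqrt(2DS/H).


2*D*S = 2 * 27783.5325 * 216.3669 = 12022873.5961
2*D*S/H = 587306.7332
EOQ = sqrt(587306.7332) = 766.3594

766.3594 units


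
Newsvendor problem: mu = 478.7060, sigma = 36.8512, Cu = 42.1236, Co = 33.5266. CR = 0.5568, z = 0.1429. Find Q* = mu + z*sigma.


CR = Cu/(Cu+Co) = 42.1236/(42.1236+33.5266) = 0.5568
z = 0.1429
Q* = 478.7060 + 0.1429 * 36.8512 = 483.9720

483.9720 units


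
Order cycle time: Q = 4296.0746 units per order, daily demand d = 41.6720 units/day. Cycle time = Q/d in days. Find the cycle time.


Cycle = 4296.0746 / 41.6720 = 103.0926

103.0926 days


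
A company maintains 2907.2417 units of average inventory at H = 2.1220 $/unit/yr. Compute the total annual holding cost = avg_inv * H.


Cost = 2907.2417 * 2.1220 = 6169.1669

6169.1669 $/yr


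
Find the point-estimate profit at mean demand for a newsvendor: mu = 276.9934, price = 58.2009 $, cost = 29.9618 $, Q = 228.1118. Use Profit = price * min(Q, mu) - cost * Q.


Sales at mu = min(228.1118, 276.9934) = 228.1118
Revenue = 58.2009 * 228.1118 = 13276.3121
Total cost = 29.9618 * 228.1118 = 6834.6401
Profit = 13276.3121 - 6834.6401 = 6441.6719

6441.6719 $


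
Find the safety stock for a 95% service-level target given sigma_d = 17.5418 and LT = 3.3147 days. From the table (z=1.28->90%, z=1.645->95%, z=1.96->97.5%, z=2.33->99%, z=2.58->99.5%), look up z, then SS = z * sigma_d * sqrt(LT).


From the table, SL = 95% corresponds to z = 1.645
sqrt(LT) = sqrt(3.3147) = 1.8206
SS = 1.645 * 17.5418 * 1.8206 = 52.5366

52.5366 units


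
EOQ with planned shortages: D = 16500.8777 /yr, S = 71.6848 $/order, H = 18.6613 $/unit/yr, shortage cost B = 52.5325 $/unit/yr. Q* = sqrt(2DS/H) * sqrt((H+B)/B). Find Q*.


sqrt(2DS/H) = 356.0501
sqrt((H+B)/B) = 1.1641
Q* = 356.0501 * 1.1641 = 414.4939

414.4939 units


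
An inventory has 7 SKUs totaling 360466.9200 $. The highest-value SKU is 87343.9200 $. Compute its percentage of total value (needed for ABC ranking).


Top item = 87343.9200
Total = 360466.9200
Percentage = 87343.9200 / 360466.9200 * 100 = 24.2308

24.2308%


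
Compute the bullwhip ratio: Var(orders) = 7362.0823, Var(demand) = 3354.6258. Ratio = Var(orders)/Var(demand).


BW = 7362.0823 / 3354.6258 = 2.1946

2.1946


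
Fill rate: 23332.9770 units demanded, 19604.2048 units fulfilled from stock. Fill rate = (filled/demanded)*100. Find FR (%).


FR = 19604.2048 / 23332.9770 * 100 = 84.0193

84.0193%


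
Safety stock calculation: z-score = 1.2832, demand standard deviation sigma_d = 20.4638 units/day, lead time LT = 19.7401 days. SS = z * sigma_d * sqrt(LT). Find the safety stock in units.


sqrt(LT) = sqrt(19.7401) = 4.4430
SS = 1.2832 * 20.4638 * 4.4430 = 116.6690

116.6690 units


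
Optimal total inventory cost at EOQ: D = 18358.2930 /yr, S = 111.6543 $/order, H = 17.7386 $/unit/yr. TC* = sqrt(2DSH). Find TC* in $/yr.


2*D*S*H = 72720538.5332
TC* = sqrt(72720538.5332) = 8527.6338

8527.6338 $/yr


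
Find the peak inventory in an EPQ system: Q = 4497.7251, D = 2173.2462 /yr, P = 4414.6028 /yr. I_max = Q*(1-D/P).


D/P = 0.4923
1 - D/P = 0.5077
I_max = 4497.7251 * 0.5077 = 2283.5590

2283.5590 units


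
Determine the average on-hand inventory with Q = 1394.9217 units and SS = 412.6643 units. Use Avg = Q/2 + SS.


Q/2 = 697.4609
Avg = 697.4609 + 412.6643 = 1110.1252

1110.1252 units


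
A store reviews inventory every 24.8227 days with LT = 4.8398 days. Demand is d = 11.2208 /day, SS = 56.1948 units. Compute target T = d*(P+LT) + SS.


P + LT = 29.6625
d*(P+LT) = 11.2208 * 29.6625 = 332.8370
T = 332.8370 + 56.1948 = 389.0318

389.0318 units


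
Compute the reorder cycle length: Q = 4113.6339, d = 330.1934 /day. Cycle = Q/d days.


Cycle = 4113.6339 / 330.1934 = 12.4583

12.4583 days


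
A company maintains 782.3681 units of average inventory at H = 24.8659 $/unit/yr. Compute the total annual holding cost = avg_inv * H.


Cost = 782.3681 * 24.8659 = 19454.2869

19454.2869 $/yr


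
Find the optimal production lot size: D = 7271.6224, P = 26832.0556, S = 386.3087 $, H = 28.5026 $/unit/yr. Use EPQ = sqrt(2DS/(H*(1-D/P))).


1 - D/P = 1 - 0.2710 = 0.7290
H*(1-D/P) = 20.7783
2DS = 5618181.9925
EPQ = sqrt(270387.6192) = 519.9881

519.9881 units


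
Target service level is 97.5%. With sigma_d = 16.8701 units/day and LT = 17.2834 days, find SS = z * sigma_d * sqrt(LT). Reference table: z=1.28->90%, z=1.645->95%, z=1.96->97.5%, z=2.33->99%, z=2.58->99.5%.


From the table, SL = 97.5% corresponds to z = 1.96
sqrt(LT) = sqrt(17.2834) = 4.1573
SS = 1.96 * 16.8701 * 4.1573 = 137.4638

137.4638 units


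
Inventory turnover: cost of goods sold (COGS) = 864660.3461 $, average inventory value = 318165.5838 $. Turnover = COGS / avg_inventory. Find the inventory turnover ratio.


Turnover = 864660.3461 / 318165.5838 = 2.7176

2.7176


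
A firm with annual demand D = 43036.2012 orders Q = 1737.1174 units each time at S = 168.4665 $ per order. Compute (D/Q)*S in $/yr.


Number of orders = D/Q = 24.7745
Cost = 24.7745 * 168.4665 = 4173.6720

4173.6720 $/yr


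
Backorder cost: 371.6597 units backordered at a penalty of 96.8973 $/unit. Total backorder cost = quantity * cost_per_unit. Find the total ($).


Total = 371.6597 * 96.8973 = 36012.8214

36012.8214 $


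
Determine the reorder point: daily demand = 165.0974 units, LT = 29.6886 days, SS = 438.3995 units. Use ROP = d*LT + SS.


d*LT = 165.0974 * 29.6886 = 4901.5107
ROP = 4901.5107 + 438.3995 = 5339.9102

5339.9102 units


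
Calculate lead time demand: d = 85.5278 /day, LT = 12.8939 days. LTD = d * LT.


LTD = 85.5278 * 12.8939 = 1102.7869

1102.7869 units


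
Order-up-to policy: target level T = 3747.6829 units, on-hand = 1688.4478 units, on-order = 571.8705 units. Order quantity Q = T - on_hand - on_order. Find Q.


Inventory position = OH + OO = 1688.4478 + 571.8705 = 2260.3183
Q = 3747.6829 - 2260.3183 = 1487.3646

1487.3646 units


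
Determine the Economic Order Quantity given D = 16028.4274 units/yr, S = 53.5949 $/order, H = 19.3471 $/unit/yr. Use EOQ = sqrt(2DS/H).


2*D*S = 2 * 16028.4274 * 53.5949 = 1718083.9273
2*D*S/H = 88803.1760
EOQ = sqrt(88803.1760) = 297.9986

297.9986 units


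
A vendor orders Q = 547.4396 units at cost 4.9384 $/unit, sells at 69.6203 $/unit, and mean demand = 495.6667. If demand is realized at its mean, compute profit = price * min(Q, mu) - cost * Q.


Sales at mu = min(547.4396, 495.6667) = 495.6667
Revenue = 69.6203 * 495.6667 = 34508.4644
Total cost = 4.9384 * 547.4396 = 2703.4757
Profit = 34508.4644 - 2703.4757 = 31804.9886

31804.9886 $


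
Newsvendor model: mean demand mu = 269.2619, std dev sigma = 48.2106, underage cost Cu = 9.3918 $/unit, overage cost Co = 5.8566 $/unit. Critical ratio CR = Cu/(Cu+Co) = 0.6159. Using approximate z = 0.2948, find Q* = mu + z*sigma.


CR = Cu/(Cu+Co) = 9.3918/(9.3918+5.8566) = 0.6159
z = 0.2948
Q* = 269.2619 + 0.2948 * 48.2106 = 283.4744

283.4744 units


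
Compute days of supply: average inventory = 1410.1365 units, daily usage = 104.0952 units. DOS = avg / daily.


DOS = 1410.1365 / 104.0952 = 13.5466

13.5466 days


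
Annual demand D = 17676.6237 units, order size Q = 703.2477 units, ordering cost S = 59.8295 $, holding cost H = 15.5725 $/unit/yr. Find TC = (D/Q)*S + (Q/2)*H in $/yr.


Ordering cost = D*S/Q = 1503.8564
Holding cost = Q*H/2 = 5475.6624
TC = 1503.8564 + 5475.6624 = 6979.5188

6979.5188 $/yr


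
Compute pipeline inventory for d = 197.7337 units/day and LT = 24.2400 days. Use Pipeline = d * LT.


Pipeline = 197.7337 * 24.2400 = 4793.0649

4793.0649 units


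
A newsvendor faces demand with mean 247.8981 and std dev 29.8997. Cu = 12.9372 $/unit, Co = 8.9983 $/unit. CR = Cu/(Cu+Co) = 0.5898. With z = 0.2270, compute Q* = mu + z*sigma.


CR = Cu/(Cu+Co) = 12.9372/(12.9372+8.9983) = 0.5898
z = 0.2270
Q* = 247.8981 + 0.2270 * 29.8997 = 254.6853

254.6853 units


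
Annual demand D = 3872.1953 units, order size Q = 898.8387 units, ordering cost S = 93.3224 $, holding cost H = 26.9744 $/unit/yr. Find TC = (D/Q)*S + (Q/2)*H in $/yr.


Ordering cost = D*S/Q = 402.0327
Holding cost = Q*H/2 = 12122.8173
TC = 402.0327 + 12122.8173 = 12524.8500

12524.8500 $/yr


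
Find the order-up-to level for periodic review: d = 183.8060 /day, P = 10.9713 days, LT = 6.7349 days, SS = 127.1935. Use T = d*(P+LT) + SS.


P + LT = 17.7062
d*(P+LT) = 183.8060 * 17.7062 = 3254.5058
T = 3254.5058 + 127.1935 = 3381.6993

3381.6993 units


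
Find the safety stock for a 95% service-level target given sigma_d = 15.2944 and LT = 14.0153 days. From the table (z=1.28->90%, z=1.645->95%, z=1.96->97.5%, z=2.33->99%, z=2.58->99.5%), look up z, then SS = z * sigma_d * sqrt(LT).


From the table, SL = 95% corresponds to z = 1.645
sqrt(LT) = sqrt(14.0153) = 3.7437
SS = 1.645 * 15.2944 * 3.7437 = 94.1889

94.1889 units


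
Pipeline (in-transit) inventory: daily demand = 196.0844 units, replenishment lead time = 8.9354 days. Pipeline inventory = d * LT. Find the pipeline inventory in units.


Pipeline = 196.0844 * 8.9354 = 1752.0925

1752.0925 units


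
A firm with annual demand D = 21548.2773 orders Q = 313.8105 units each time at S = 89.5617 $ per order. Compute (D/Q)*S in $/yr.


Number of orders = D/Q = 68.6665
Cost = 68.6665 * 89.5617 = 6149.8909

6149.8909 $/yr


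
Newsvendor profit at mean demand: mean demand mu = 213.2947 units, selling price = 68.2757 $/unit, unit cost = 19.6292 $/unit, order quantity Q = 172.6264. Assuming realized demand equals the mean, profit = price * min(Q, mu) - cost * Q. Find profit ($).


Sales at mu = min(172.6264, 213.2947) = 172.6264
Revenue = 68.2757 * 172.6264 = 11786.1883
Total cost = 19.6292 * 172.6264 = 3388.5181
Profit = 11786.1883 - 3388.5181 = 8397.6702

8397.6702 $


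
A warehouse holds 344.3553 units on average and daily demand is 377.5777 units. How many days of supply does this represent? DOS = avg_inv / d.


DOS = 344.3553 / 377.5777 = 0.9120

0.9120 days


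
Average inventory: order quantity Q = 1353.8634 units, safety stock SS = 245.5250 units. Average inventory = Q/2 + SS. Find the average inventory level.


Q/2 = 676.9317
Avg = 676.9317 + 245.5250 = 922.4567

922.4567 units


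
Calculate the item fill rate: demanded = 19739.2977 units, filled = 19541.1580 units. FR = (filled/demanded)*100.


FR = 19541.1580 / 19739.2977 * 100 = 98.9962

98.9962%


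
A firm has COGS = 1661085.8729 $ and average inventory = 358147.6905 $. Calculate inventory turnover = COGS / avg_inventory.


Turnover = 1661085.8729 / 358147.6905 = 4.6380

4.6380


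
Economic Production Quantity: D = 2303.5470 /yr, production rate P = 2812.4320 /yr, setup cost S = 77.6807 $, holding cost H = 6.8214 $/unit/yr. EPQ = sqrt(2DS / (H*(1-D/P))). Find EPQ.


1 - D/P = 1 - 0.8191 = 0.1809
H*(1-D/P) = 1.2343
2DS = 357882.2869
EPQ = sqrt(289953.9757) = 538.4737

538.4737 units


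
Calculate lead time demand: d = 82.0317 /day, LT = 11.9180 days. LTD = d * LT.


LTD = 82.0317 * 11.9180 = 977.6538

977.6538 units


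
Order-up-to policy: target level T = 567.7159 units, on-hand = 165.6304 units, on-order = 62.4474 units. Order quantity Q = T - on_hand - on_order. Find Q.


Inventory position = OH + OO = 165.6304 + 62.4474 = 228.0778
Q = 567.7159 - 228.0778 = 339.6381

339.6381 units


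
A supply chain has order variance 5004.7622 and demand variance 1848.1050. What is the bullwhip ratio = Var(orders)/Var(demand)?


BW = 5004.7622 / 1848.1050 = 2.7081

2.7081


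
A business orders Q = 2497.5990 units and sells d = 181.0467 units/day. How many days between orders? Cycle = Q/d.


Cycle = 2497.5990 / 181.0467 = 13.7953

13.7953 days


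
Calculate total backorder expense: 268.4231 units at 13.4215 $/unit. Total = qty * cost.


Total = 268.4231 * 13.4215 = 3602.6406

3602.6406 $


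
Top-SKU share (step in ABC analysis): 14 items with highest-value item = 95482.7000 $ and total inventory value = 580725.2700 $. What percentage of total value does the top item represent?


Top item = 95482.7000
Total = 580725.2700
Percentage = 95482.7000 / 580725.2700 * 100 = 16.4420

16.4420%


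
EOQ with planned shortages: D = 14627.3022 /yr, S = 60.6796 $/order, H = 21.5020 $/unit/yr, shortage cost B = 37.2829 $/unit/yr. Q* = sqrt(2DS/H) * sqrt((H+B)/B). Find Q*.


sqrt(2DS/H) = 287.3287
sqrt((H+B)/B) = 1.2557
Q* = 287.3287 * 1.2557 = 360.7922

360.7922 units


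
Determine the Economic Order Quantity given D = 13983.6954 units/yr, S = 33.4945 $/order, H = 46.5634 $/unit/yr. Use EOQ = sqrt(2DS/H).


2*D*S = 2 * 13983.6954 * 33.4945 = 936753.7712
2*D*S/H = 20117.8129
EOQ = sqrt(20117.8129) = 141.8373

141.8373 units


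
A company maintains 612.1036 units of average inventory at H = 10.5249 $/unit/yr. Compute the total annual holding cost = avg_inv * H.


Cost = 612.1036 * 10.5249 = 6442.3292

6442.3292 $/yr


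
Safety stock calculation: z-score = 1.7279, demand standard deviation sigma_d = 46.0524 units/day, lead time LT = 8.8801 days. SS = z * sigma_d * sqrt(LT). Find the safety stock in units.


sqrt(LT) = sqrt(8.8801) = 2.9799
SS = 1.7279 * 46.0524 * 2.9799 = 237.1263

237.1263 units


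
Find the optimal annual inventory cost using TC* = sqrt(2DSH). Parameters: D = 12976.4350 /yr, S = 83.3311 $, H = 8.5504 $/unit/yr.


2*D*S*H = 18491789.3774
TC* = sqrt(18491789.3774) = 4300.2081

4300.2081 $/yr


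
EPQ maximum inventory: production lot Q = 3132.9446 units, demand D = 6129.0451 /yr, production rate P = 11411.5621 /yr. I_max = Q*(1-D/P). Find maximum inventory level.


D/P = 0.5371
1 - D/P = 0.4629
I_max = 3132.9446 * 0.4629 = 1450.2689

1450.2689 units


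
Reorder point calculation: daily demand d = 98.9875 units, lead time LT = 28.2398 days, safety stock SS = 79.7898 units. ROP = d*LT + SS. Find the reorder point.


d*LT = 98.9875 * 28.2398 = 2795.3872
ROP = 2795.3872 + 79.7898 = 2875.1770

2875.1770 units


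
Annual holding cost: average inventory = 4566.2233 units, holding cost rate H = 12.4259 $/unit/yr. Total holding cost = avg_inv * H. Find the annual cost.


Cost = 4566.2233 * 12.4259 = 56739.4341

56739.4341 $/yr


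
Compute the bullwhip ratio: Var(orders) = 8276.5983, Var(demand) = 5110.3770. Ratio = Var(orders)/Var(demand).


BW = 8276.5983 / 5110.3770 = 1.6196

1.6196


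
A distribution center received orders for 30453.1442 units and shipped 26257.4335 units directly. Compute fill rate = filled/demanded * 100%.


FR = 26257.4335 / 30453.1442 * 100 = 86.2224

86.2224%


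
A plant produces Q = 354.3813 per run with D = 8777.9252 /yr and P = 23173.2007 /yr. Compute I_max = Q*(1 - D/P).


D/P = 0.3788
1 - D/P = 0.6212
I_max = 354.3813 * 0.6212 = 220.1429

220.1429 units


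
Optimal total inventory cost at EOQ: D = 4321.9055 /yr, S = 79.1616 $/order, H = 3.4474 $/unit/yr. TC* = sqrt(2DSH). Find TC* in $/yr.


2*D*S*H = 2358910.7150
TC* = sqrt(2358910.7150) = 1535.8746

1535.8746 $/yr


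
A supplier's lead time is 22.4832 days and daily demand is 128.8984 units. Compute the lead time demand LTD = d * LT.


LTD = 128.8984 * 22.4832 = 2898.0485

2898.0485 units


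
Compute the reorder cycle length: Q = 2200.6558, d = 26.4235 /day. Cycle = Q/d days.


Cycle = 2200.6558 / 26.4235 = 83.2840

83.2840 days


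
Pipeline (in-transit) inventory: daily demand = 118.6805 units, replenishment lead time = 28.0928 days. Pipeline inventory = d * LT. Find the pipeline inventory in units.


Pipeline = 118.6805 * 28.0928 = 3334.0676

3334.0676 units


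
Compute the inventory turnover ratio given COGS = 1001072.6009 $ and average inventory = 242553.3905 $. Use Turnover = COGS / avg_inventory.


Turnover = 1001072.6009 / 242553.3905 = 4.1272

4.1272


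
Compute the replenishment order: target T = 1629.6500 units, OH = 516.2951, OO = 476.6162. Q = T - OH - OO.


Inventory position = OH + OO = 516.2951 + 476.6162 = 992.9113
Q = 1629.6500 - 992.9113 = 636.7387

636.7387 units


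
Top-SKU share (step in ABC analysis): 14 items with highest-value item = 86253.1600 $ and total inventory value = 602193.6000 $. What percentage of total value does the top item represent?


Top item = 86253.1600
Total = 602193.6000
Percentage = 86253.1600 / 602193.6000 * 100 = 14.3232

14.3232%


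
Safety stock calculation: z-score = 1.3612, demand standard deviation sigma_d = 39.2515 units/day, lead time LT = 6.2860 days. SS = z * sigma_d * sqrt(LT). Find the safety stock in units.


sqrt(LT) = sqrt(6.2860) = 2.5072
SS = 1.3612 * 39.2515 * 2.5072 = 133.9570

133.9570 units


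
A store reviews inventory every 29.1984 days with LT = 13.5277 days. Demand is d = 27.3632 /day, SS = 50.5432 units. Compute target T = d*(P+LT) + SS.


P + LT = 42.7261
d*(P+LT) = 27.3632 * 42.7261 = 1169.1228
T = 1169.1228 + 50.5432 = 1219.6660

1219.6660 units


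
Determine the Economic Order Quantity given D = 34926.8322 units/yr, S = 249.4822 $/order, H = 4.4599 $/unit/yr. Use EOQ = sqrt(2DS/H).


2*D*S = 2 * 34926.8322 * 249.4822 = 17427245.8726
2*D*S/H = 3907541.8446
EOQ = sqrt(3907541.8446) = 1976.7503

1976.7503 units


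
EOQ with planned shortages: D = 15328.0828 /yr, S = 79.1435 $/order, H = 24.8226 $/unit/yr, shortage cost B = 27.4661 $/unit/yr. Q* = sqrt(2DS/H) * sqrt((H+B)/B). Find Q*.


sqrt(2DS/H) = 312.6388
sqrt((H+B)/B) = 1.3798
Q* = 312.6388 * 1.3798 = 431.3684

431.3684 units


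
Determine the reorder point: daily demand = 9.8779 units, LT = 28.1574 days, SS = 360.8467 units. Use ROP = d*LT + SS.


d*LT = 9.8779 * 28.1574 = 278.1360
ROP = 278.1360 + 360.8467 = 638.9827

638.9827 units


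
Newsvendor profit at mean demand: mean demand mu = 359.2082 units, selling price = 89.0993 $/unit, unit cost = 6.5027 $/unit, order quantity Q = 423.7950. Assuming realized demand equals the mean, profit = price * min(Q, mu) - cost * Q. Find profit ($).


Sales at mu = min(423.7950, 359.2082) = 359.2082
Revenue = 89.0993 * 359.2082 = 32005.1992
Total cost = 6.5027 * 423.7950 = 2755.8117
Profit = 32005.1992 - 2755.8117 = 29249.3874

29249.3874 $


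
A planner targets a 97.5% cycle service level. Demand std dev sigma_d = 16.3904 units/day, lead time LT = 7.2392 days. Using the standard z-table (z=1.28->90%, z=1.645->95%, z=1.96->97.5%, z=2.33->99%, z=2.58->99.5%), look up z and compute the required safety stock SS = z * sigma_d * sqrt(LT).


From the table, SL = 97.5% corresponds to z = 1.96
sqrt(LT) = sqrt(7.2392) = 2.6906
SS = 1.96 * 16.3904 * 2.6906 = 86.4353

86.4353 units


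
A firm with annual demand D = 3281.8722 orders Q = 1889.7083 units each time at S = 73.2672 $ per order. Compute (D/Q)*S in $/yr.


Number of orders = D/Q = 1.7367
Cost = 1.7367 * 73.2672 = 127.2438

127.2438 $/yr


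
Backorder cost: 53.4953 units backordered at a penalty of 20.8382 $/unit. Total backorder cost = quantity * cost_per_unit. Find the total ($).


Total = 53.4953 * 20.8382 = 1114.7458

1114.7458 $


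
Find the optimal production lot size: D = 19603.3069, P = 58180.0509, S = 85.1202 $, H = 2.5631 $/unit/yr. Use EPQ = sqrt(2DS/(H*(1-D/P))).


1 - D/P = 1 - 0.3369 = 0.6631
H*(1-D/P) = 1.6995
2DS = 3337274.8080
EPQ = sqrt(1963699.1283) = 1401.3205

1401.3205 units


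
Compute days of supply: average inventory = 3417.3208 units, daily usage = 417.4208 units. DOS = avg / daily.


DOS = 3417.3208 / 417.4208 = 8.1868

8.1868 days


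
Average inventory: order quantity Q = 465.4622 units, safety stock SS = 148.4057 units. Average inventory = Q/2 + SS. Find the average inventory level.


Q/2 = 232.7311
Avg = 232.7311 + 148.4057 = 381.1368

381.1368 units


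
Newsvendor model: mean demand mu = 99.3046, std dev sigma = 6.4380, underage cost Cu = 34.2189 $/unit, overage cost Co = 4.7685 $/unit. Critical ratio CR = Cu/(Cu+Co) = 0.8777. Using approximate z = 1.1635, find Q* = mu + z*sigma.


CR = Cu/(Cu+Co) = 34.2189/(34.2189+4.7685) = 0.8777
z = 1.1635
Q* = 99.3046 + 1.1635 * 6.4380 = 106.7952

106.7952 units


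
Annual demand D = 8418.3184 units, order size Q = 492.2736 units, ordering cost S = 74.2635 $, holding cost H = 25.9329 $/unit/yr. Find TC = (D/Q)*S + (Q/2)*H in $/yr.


Ordering cost = D*S/Q = 1269.9722
Holding cost = Q*H/2 = 6383.0410
TC = 1269.9722 + 6383.0410 = 7653.0132

7653.0132 $/yr


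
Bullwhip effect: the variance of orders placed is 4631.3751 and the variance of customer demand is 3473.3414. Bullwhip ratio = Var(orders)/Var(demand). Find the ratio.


BW = 4631.3751 / 3473.3414 = 1.3334

1.3334


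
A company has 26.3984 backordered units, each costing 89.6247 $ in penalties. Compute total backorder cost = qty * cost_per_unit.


Total = 26.3984 * 89.6247 = 2365.9487

2365.9487 $


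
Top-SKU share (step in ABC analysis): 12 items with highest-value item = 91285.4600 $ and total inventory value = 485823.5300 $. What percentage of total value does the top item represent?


Top item = 91285.4600
Total = 485823.5300
Percentage = 91285.4600 / 485823.5300 * 100 = 18.7898

18.7898%


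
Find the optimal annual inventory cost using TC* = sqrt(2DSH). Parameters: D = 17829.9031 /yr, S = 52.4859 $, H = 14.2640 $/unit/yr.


2*D*S*H = 26697030.4851
TC* = sqrt(26697030.4851) = 5166.9169

5166.9169 $/yr


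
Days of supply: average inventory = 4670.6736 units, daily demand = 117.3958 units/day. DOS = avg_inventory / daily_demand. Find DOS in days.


DOS = 4670.6736 / 117.3958 = 39.7857

39.7857 days


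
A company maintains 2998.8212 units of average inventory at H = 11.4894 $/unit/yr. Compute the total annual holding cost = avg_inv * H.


Cost = 2998.8212 * 11.4894 = 34454.6563

34454.6563 $/yr


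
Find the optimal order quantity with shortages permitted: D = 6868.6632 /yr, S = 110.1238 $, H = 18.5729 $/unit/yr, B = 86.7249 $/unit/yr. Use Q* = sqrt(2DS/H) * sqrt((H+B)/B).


sqrt(2DS/H) = 285.3986
sqrt((H+B)/B) = 1.1019
Q* = 285.3986 * 1.1019 = 314.4775

314.4775 units


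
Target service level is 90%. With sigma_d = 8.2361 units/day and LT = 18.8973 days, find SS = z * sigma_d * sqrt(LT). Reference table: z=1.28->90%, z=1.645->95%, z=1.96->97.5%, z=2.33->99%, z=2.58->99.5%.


From the table, SL = 90% corresponds to z = 1.28
sqrt(LT) = sqrt(18.8973) = 4.3471
SS = 1.28 * 8.2361 * 4.3471 = 45.8281

45.8281 units


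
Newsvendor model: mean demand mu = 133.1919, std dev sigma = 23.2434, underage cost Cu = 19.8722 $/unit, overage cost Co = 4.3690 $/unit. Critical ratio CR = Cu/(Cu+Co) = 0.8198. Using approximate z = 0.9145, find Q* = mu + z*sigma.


CR = Cu/(Cu+Co) = 19.8722/(19.8722+4.3690) = 0.8198
z = 0.9145
Q* = 133.1919 + 0.9145 * 23.2434 = 154.4480

154.4480 units


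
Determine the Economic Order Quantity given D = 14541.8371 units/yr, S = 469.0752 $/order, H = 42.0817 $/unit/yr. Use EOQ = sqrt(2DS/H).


2*D*S = 2 * 14541.8371 * 469.0752 = 13642430.2921
2*D*S/H = 324189.1438
EOQ = sqrt(324189.1438) = 569.3761

569.3761 units


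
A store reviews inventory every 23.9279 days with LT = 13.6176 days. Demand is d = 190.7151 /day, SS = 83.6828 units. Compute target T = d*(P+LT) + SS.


P + LT = 37.5455
d*(P+LT) = 190.7151 * 37.5455 = 7160.4938
T = 7160.4938 + 83.6828 = 7244.1766

7244.1766 units


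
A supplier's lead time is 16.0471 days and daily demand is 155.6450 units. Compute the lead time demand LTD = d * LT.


LTD = 155.6450 * 16.0471 = 2497.6509

2497.6509 units


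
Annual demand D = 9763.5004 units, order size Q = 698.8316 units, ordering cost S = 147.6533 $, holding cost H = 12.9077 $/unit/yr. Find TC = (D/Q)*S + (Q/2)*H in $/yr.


Ordering cost = D*S/Q = 2062.8905
Holding cost = Q*H/2 = 4510.1543
TC = 2062.8905 + 4510.1543 = 6573.0448

6573.0448 $/yr


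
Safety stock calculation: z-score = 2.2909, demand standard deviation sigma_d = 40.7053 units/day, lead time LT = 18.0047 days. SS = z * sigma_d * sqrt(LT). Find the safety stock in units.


sqrt(LT) = sqrt(18.0047) = 4.2432
SS = 2.2909 * 40.7053 * 4.2432 = 395.6854

395.6854 units


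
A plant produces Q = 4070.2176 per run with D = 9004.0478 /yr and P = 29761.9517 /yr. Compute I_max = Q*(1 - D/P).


D/P = 0.3025
1 - D/P = 0.6975
I_max = 4070.2176 * 0.6975 = 2838.8322

2838.8322 units


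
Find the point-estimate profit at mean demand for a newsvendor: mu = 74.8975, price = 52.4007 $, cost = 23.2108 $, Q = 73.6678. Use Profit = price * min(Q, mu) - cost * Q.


Sales at mu = min(73.6678, 74.8975) = 73.6678
Revenue = 52.4007 * 73.6678 = 3860.2443
Total cost = 23.2108 * 73.6678 = 1709.8886
Profit = 3860.2443 - 1709.8886 = 2150.3557

2150.3557 $


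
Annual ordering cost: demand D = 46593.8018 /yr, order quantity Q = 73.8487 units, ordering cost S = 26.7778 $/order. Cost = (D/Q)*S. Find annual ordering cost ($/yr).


Number of orders = D/Q = 630.9360
Cost = 630.9360 * 26.7778 = 16895.0774

16895.0774 $/yr


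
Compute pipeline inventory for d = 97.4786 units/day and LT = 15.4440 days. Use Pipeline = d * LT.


Pipeline = 97.4786 * 15.4440 = 1505.4595

1505.4595 units


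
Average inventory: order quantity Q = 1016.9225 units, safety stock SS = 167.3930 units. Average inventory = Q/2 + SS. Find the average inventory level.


Q/2 = 508.4613
Avg = 508.4613 + 167.3930 = 675.8542

675.8542 units


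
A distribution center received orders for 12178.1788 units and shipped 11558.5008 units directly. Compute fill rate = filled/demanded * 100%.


FR = 11558.5008 / 12178.1788 * 100 = 94.9116

94.9116%


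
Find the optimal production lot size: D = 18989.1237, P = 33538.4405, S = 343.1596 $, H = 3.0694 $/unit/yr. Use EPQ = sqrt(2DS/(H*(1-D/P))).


1 - D/P = 1 - 0.5662 = 0.4338
H*(1-D/P) = 1.3315
2DS = 13032600.1865
EPQ = sqrt(9787636.8536) = 3128.5199

3128.5199 units


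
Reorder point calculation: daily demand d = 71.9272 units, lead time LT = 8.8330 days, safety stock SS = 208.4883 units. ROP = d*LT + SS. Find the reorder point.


d*LT = 71.9272 * 8.8330 = 635.3330
ROP = 635.3330 + 208.4883 = 843.8213

843.8213 units


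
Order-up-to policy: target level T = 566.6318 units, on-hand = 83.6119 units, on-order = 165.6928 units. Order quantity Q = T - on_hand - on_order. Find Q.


Inventory position = OH + OO = 83.6119 + 165.6928 = 249.3047
Q = 566.6318 - 249.3047 = 317.3271

317.3271 units


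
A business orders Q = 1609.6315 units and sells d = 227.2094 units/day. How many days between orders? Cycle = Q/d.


Cycle = 1609.6315 / 227.2094 = 7.0844

7.0844 days


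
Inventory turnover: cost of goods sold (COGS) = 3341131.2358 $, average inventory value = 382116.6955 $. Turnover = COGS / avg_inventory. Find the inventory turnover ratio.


Turnover = 3341131.2358 / 382116.6955 = 8.7437

8.7437


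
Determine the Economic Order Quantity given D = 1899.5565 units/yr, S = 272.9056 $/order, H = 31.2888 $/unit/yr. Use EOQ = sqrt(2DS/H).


2*D*S = 2 * 1899.5565 * 272.9056 = 1036799.2127
2*D*S/H = 33136.4326
EOQ = sqrt(33136.4326) = 182.0342

182.0342 units


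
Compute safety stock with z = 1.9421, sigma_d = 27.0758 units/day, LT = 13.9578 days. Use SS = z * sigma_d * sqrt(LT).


sqrt(LT) = sqrt(13.9578) = 3.7360
SS = 1.9421 * 27.0758 * 3.7360 = 196.4542

196.4542 units


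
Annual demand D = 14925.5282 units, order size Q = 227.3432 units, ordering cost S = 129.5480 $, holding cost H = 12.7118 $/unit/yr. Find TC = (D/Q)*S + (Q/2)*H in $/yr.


Ordering cost = D*S/Q = 8505.0810
Holding cost = Q*H/2 = 1444.9706
TC = 8505.0810 + 1444.9706 = 9950.0516

9950.0516 $/yr


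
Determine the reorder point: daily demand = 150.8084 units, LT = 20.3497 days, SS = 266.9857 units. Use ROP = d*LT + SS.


d*LT = 150.8084 * 20.3497 = 3068.9057
ROP = 3068.9057 + 266.9857 = 3335.8914

3335.8914 units


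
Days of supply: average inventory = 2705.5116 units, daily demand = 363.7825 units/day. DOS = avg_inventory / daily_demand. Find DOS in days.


DOS = 2705.5116 / 363.7825 = 7.4372

7.4372 days


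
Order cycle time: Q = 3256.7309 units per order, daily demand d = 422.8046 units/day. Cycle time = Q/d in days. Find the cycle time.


Cycle = 3256.7309 / 422.8046 = 7.7027

7.7027 days


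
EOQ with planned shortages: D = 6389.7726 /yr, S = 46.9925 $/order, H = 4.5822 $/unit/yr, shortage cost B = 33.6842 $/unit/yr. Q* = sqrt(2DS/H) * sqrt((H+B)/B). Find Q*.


sqrt(2DS/H) = 362.0220
sqrt((H+B)/B) = 1.0658
Q* = 362.0220 * 1.0658 = 385.8608

385.8608 units


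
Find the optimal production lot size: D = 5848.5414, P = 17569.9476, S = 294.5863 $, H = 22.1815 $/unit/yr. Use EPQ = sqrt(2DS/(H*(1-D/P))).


1 - D/P = 1 - 0.3329 = 0.6671
H*(1-D/P) = 14.7979
2DS = 3445800.3428
EPQ = sqrt(232857.3486) = 482.5529

482.5529 units


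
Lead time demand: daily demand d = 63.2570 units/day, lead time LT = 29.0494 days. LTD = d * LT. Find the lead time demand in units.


LTD = 63.2570 * 29.0494 = 1837.5779

1837.5779 units


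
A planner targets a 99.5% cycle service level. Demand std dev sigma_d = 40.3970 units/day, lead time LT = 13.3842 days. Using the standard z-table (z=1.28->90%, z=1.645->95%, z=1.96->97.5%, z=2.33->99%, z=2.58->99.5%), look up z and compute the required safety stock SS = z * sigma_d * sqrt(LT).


From the table, SL = 99.5% corresponds to z = 2.58
sqrt(LT) = sqrt(13.3842) = 3.6584
SS = 2.58 * 40.3970 * 3.6584 = 381.2984

381.2984 units


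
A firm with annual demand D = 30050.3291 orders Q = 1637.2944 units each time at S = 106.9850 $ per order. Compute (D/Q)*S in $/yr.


Number of orders = D/Q = 18.3537
Cost = 18.3537 * 106.9850 = 1963.5653

1963.5653 $/yr


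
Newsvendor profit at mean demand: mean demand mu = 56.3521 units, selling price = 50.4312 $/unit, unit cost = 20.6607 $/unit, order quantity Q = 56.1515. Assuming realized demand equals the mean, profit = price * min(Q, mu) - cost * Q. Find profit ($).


Sales at mu = min(56.1515, 56.3521) = 56.1515
Revenue = 50.4312 * 56.1515 = 2831.7875
Total cost = 20.6607 * 56.1515 = 1160.1293
Profit = 2831.7875 - 1160.1293 = 1671.6582

1671.6582 $


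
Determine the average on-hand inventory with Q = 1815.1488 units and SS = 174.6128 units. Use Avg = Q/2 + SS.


Q/2 = 907.5744
Avg = 907.5744 + 174.6128 = 1082.1872

1082.1872 units
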